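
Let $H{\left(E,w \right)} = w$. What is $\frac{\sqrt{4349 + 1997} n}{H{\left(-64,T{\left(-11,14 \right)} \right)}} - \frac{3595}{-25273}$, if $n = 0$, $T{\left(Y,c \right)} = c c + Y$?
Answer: $\frac{3595}{25273} \approx 0.14225$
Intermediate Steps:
$T{\left(Y,c \right)} = Y + c^{2}$ ($T{\left(Y,c \right)} = c^{2} + Y = Y + c^{2}$)
$\frac{\sqrt{4349 + 1997} n}{H{\left(-64,T{\left(-11,14 \right)} \right)}} - \frac{3595}{-25273} = \frac{\sqrt{4349 + 1997} \cdot 0}{-11 + 14^{2}} - \frac{3595}{-25273} = \frac{\sqrt{6346} \cdot 0}{-11 + 196} - - \frac{3595}{25273} = \frac{0}{185} + \frac{3595}{25273} = 0 \cdot \frac{1}{185} + \frac{3595}{25273} = 0 + \frac{3595}{25273} = \frac{3595}{25273}$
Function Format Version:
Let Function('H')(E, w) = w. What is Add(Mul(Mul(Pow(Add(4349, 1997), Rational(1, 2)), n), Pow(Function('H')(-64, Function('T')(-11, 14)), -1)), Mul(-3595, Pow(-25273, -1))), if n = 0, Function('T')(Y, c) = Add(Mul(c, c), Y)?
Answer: Rational(3595, 25273) ≈ 0.14225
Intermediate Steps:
Function('T')(Y, c) = Add(Y, Pow(c, 2)) (Function('T')(Y, c) = Add(Pow(c, 2), Y) = Add(Y, Pow(c, 2)))
Add(Mul(Mul(Pow(Add(4349, 1997), Rational(1, 2)), n), Pow(Function('H')(-64, Function('T')(-11, 14)), -1)), Mul(-3595, Pow(-25273, -1))) = Add(Mul(Mul(Pow(Add(4349, 1997), Rational(1, 2)), 0), Pow(Add(-11, Pow(14, 2)), -1)), Mul(-3595, Pow(-25273, -1))) = Add(Mul(Mul(Pow(6346, Rational(1, 2)), 0), Pow(Add(-11, 196), -1)), Mul(-3595, Rational(-1, 25273))) = Add(Mul(0, Pow(185, -1)), Rational(3595, 25273)) = Add(Mul(0, Rational(1, 185)), Rational(3595, 25273)) = Add(0, Rational(3595, 25273)) = Rational(3595, 25273)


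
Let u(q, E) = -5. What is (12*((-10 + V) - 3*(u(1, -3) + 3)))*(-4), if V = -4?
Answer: 384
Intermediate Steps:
(12*((-10 + V) - 3*(u(1, -3) + 3)))*(-4) = (12*((-10 - 4) - 3*(-5 + 3)))*(-4) = (12*(-14 - 3*(-2)))*(-4) = (12*(-14 + 6))*(-4) = (12*(-8))*(-4) = -96*(-4) = 384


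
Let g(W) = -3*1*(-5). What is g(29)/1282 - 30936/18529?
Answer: -39382017/23754178 ≈ -1.6579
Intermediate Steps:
g(W) = 15 (g(W) = -3*(-5) = 15)
g(29)/1282 - 30936/18529 = 15/1282 - 30936/18529 = -39382017/23754178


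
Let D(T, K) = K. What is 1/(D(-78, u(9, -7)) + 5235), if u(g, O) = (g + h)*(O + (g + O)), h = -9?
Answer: 1/5235 ≈ 0.00019102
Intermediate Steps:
u(g, O) = (-9 + g)*(g + 2*O) (u(g, O) = (g - 9)*(O + (g + O)) = (-9 + g)*(O + (O + g)) = (-9 + g)*(g + 2*O))
1/(D(-78, u(9, -7)) + 5235) = 1/((9**2 - 18*(-7) - 9*9 + 2*(-7)*9) + 5235) = 1/((81 + 126 - 81 - 126) + 5235) = 1/(0 + 5235) = 1/5235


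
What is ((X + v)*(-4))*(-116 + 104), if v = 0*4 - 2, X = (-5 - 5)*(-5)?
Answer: 2304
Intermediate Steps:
X = 50 (X = -10*(-5) = 50)
v = -2 (v = 0 - 2 = -2)
((X + v)*(-4))*(-116 + 104) = ((50 - 2)*(-4))*(-116 + 104) = (48*(-4))*(-12) = -192*(-12) = 2304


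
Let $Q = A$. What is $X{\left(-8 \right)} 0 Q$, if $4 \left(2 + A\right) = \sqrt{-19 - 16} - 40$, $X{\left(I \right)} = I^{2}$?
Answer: $0$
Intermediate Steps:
$A = -12 + \frac{i \sqrt{35}}{4}$ ($A = -2 + \frac{\sqrt{-19 - 16} - 40}{4} = -2 + \frac{\sqrt{-35} - 40}{4} = -2 + \frac{i \sqrt{35} - 40}{4} = -2 + \frac{-40 + i \sqrt{35}}{4} = -2 - \left(10 - \frac{i \sqrt{35}}{4}\right) = -12 + \frac{i \sqrt{35}}{4} \approx -12.0 + 1.479 i$)
$Q = -12 + \frac{i \sqrt{35}}{4} \approx -12.0 + 1.479 i$
$X{\left(-8 \right)} 0 Q = \left(-8\right)^{2} \cdot 0 \left(-12 + \frac{i \sqrt{35}}{4}\right) = 64 \cdot 0 \left(-12 + \frac{i \sqrt{35}}{4}\right) = 0 \left(-12 + \frac{i \sqrt{35}}{4}\right) = 0$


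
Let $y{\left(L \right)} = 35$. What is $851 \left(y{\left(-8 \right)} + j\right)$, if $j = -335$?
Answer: $-255300$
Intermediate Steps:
$851 \left(y{\left(-8 \right)} + j\right) = 851 \left(35 - 335\right) = 851 \left(-300\right) = -255300$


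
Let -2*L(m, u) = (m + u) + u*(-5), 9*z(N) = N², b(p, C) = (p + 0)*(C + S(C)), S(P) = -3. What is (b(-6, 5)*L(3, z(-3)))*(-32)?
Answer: 192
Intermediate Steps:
b(p, C) = p*(-3 + C) (b(p, C) = (p + 0)*(C - 3) = p*(-3 + C))
z(N) = N²/9
L(m, u) = 2*u - m/2 (L(m, u) = -((m + u) + u*(-5))/2 = -((m + u) - 5*u)/2 = -(m - 4*u)/2 = 2*u - m/2)
(b(-6, 5)*L(3, z(-3)))*(-32) = ((-6*(-3 + 5))*(2*((⅑)*(-3)²) - ½*3))*(-32) = ((-6*2)*(2*((⅑)*9) - 3/2))*(-32) = -12*(2*1 - 3/2)*(-32) = -12*(2 - 3/2)*(-32) = -12*½*(-32) = -6*(-32) = 192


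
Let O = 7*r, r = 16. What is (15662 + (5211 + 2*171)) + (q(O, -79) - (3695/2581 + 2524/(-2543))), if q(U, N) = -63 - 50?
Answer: 138499736325/6563483 ≈ 21102.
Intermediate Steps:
O = 112 (O = 7*16 = 112)
q(U, N) = -113
(15662 + (5211 + 2*171)) + (q(O, -79) - (3695/2581 + 2524/(-2543))) = (15662 + (5211 + 2*171)) + (-113 - (3695/2581 + 2524/(-2543))) = (15662 + (5211 + 342)) + (-113 - (3695*(1/2581) + 2524*(-1/2543))) = (15662 + 5553) + (-113 - (3695/2581 - 2524/2543)) = 21215 + (-113 - 1*2881941/6563483) = 21215 + (-113 - 2881941/6563483) = 21215 - 744555520/6563483 = 138499736325/6563483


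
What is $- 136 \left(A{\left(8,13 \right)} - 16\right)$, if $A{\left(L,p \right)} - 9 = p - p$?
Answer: $952$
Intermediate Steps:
$A{\left(L,p \right)} = 9$ ($A{\left(L,p \right)} = 9 + \left(p - p\right) = 9 + 0 = 9$)
$- 136 \left(A{\left(8,13 \right)} - 16\right) = - 136 \left(9 - 16\right) = \left(-136\right) \left(-7\right) = 952$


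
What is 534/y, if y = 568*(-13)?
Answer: -267/3692 ≈ -0.072319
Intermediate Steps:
y = -7384
534/y = 534/(-7384) = 534*(-1/7384) = -267/3692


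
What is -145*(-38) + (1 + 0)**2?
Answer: 5511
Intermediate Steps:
-145*(-38) + (1 + 0)**2 = 5510 + 1**2 = 5510 + 1 = 5511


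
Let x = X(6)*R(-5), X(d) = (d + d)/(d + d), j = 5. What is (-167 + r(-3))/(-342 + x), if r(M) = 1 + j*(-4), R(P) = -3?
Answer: 62/115 ≈ 0.53913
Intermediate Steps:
r(M) = -19 (r(M) = 1 + 5*(-4) = 1 - 20 = -19)
X(d) = 1 (X(d) = (2*d)/((2*d)) = (2*d)*(1/(2*d)) = 1)
x = -3 (x = 1*(-3) = -3)
(-167 + r(-3))/(-342 + x) = (-167 - 19)/(-342 - 3) = -186/(-345) = -186*(-1/345) = 62/115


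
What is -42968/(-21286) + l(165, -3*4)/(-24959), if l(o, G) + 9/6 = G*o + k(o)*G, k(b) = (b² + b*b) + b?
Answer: 15065035201/531277274 ≈ 28.356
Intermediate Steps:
k(b) = b + 2*b² (k(b) = (b² + b²) + b = 2*b² + b = b + 2*b²)
l(o, G) = -3/2 + G*o + G*o*(1 + 2*o) (l(o, G) = -3/2 + (G*o + (o*(1 + 2*o))*G) = -3/2 + (G*o + G*o*(1 + 2*o)) = -3/2 + G*o + G*o*(1 + 2*o))
-42968/(-21286) + l(165, -3*4)/(-24959) = -42968/(-21286) + (-3/2 + 2*(-3*4)*165 + 2*(-3*4)*165²)/(-24959) = -42968*(-1/21286) + (-3/2 + 2*(-12)*165 + 2*(-12)*27225)*(-1/24959) = 21484/10643 + (-3/2 - 3960 - 653400)*(-1/24959) = 21484/10643 - 1314723/2*(-1/24959) = 21484/10643 + 1314723/49918 = 15065035201/531277274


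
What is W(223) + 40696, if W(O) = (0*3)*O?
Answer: 40696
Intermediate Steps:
W(O) = 0 (W(O) = 0*O = 0)
W(223) + 40696 = 0 + 40696 = 40696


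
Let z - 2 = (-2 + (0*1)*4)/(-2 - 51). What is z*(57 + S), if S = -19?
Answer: 4104/53 ≈ 77.434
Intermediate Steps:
z = 108/53 (z = 2 + (-2 + (0*1)*4)/(-2 - 51) = 2 + (-2 + 0*4)/(-53) = 2 + (-2 + 0)*(-1/53) = 2 - 2*(-1/53) = 2 + 2/53 = 108/53 ≈ 2.0377)
z*(57 + S) = 108*(57 - 19)/53 = (108/53)*38 = 4104/53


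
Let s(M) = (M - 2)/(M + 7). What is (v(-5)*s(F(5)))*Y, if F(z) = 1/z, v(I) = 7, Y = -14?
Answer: 49/2 ≈ 24.500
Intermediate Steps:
F(z) = 1/z
s(M) = (-2 + M)/(7 + M)
(v(-5)*s(F(5)))*Y = (7*((-2 + 1/5)/(7 + 1/5)))*(-14) = (7*((-2 + ⅕)/(7 + ⅕)))*(-14) = (7*(-9/5/(36/5)))*(-14) = (7*((5/36)*(-9/5)))*(-14) = (7*(-¼))*(-14) = -7/4*(-14) = 49/2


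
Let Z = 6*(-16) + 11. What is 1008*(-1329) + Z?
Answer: -1339717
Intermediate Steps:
Z = -85 (Z = -96 + 11 = -85)
1008*(-1329) + Z = 1008*(-1329) - 85 = -1339632 - 85 = -1339717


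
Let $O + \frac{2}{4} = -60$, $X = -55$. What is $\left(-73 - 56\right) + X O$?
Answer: $\frac{6397}{2} \approx 3198.5$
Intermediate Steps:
$O = - \frac{121}{2}$ ($O = - \frac{1}{2} - 60 = - \frac{121}{2} \approx -60.5$)
$\left(-73 - 56\right) + X O = \left(-73 - 56\right) - - \frac{6655}{2} = -129 + \frac{6655}{2} = \frac{6397}{2}$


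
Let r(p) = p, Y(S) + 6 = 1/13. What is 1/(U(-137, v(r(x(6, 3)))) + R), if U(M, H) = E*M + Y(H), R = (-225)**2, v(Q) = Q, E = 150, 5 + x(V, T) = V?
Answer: 13/390898 ≈ 3.3257e-5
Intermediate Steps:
x(V, T) = -5 + V
Y(S) = -77/13 (Y(S) = -6 + 1/13 = -77/13)
R = 50625
U(M, H) = -77/13 + 150*M (U(M, H) = 150*M - 77/13 = -77/13 + 150*M)
1/(U(-137, v(r(x(6, 3)))) + R) = 1/((-77/13 + 150*(-137)) + 50625) = 1/((-77/13 - 20550) + 50625) = 1/(-267227/13 + 50625) = 1/(390898/13) = 13/390898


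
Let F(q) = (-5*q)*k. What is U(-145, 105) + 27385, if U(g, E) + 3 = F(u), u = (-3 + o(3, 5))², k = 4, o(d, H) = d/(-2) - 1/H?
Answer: 134701/5 ≈ 26940.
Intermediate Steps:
o(d, H) = -1/H - d/2 (o(d, H) = d*(-½) - 1/H = -d/2 - 1/H = -1/H - d/2)
u = 2209/100 (u = (-3 + (-1/5 - ½*3))² = (-3 + (-1*⅕ - 3/2))² = (-3 + (-⅕ - 3/2))² = (-3 - 17/10)² = (-47/10)² = 2209/100 ≈ 22.090)
F(q) = -20*q (F(q) = -5*q*4 = -20*q)
U(g, E) = -2224/5 (U(g, E) = -3 - 20*2209/100 = -3 - 2209/5 = -2224/5)
U(-145, 105) + 27385 = -2224/5 + 27385 = 134701/5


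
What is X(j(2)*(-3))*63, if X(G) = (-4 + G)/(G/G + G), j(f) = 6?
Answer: 1386/17 ≈ 81.529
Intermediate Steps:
X(G) = (-4 + G)/(1 + G)
X(j(2)*(-3))*63 = ((-4 + 6*(-3))/(1 + 6*(-3)))*63 = ((-4 - 18)/(1 - 18))*63 = (-22/(-17))*63 = -1/17*(-22)*63 = (22/17)*63 = 1386/17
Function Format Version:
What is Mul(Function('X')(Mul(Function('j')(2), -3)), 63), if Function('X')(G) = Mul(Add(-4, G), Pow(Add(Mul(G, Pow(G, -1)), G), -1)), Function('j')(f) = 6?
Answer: Rational(1386, 17) ≈ 81.529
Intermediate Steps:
Function('X')(G) = Mul(Pow(Add(1, G), -1), Add(-4, G)) (Function('X')(G) = Mul(Add(-4, G), Pow(Add(1, G), -1)) = Mul(Pow(Add(1, G), -1), Add(-4, G)))
Mul(Function('X')(Mul(Function('j')(2), -3)), 63) = Mul(Mul(Pow(Add(1, Mul(6, -3)), -1), Add(-4, Mul(6, -3))), 63) = Mul(Mul(Pow(Add(1, -18), -1), Add(-4, -18)), 63) = Mul(Mul(Pow(-17, -1), -22), 63) = Mul(Mul(Rational(-1, 17), -22), 63) = Mul(Rational(22, 17), 63) = Rational(1386, 17)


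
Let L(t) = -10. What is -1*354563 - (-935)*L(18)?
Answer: -363913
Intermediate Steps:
-1*354563 - (-935)*L(18) = -1*354563 - (-935)*(-10) = -354563 - 1*9350 = -354563 - 9350 = -363913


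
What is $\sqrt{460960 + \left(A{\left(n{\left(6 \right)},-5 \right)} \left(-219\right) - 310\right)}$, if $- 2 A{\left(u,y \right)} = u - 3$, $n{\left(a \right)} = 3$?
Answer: $5 \sqrt{18426} \approx 678.71$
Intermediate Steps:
$A{\left(u,y \right)} = \frac{3}{2} - \frac{u}{2}$ ($A{\left(u,y \right)} = - \frac{u - 3}{2} = - \frac{-3 + u}{2} = \frac{3}{2} - \frac{u}{2}$)
$\sqrt{460960 + \left(A{\left(n{\left(6 \right)},-5 \right)} \left(-219\right) - 310\right)} = \sqrt{460960 - \left(310 - \left(\frac{3}{2} - \frac{3}{2}\right) \left(-219\right)\right)} = \sqrt{460960 + \left(0 \left(-219\right) - 310\right)} = \sqrt{460960 + \left(0 - 310\right)} = \sqrt{460960 - 310} = \sqrt{460650} = 5 \sqrt{18426}$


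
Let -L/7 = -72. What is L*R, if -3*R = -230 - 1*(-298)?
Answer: -11424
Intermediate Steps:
L = 504 (L = -7*(-72) = 504)
R = -68/3 (R = -(-230 - 1*(-298))/3 = -(-230 + 298)/3 = -⅓*68 = -68/3 ≈ -22.667)
L*R = 504*(-68/3) = -11424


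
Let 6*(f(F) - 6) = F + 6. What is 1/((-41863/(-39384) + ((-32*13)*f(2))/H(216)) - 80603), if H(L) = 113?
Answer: -4450392/358830363313 ≈ -1.2402e-5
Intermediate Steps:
f(F) = 7 + F/6 (f(F) = 6 + (F + 6)/6 = 6 + (6 + F)/6 = 6 + (1 + F/6) = 7 + F/6)
1/((-41863/(-39384) + ((-32*13)*f(2))/H(216)) - 80603) = 1/((-41863/(-39384) + ((-32*13)*(7 + (1/6)*2))/113) - 80603) = 1/((-41863*(-1/39384) - 416*(7 + 1/3)*(1/113)) - 80603) = 1/((41863/39384 - 416*22/3*(1/113)) - 80603) = 1/((41863/39384 - 9152/3*1/113) - 80603) = 1/((41863/39384 - 9152/339) - 80603) = 1/(-115416937/4450392 - 80603) = 1/(-358830363313/4450392) = -4450392/358830363313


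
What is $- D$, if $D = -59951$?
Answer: $59951$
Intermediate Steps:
$- D = \left(-1\right) \left(-59951\right) = 59951$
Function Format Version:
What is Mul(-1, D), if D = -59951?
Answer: 59951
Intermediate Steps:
Mul(-1, D) = Mul(-1, -59951) = 59951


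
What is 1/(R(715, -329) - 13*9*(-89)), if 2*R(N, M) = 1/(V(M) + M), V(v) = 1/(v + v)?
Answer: 216483/2254237150 ≈ 9.6034e-5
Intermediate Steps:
V(v) = 1/(2*v)
R(N, M) = 1/(2*(M + 1/(2*M))) (R(N, M) = 1/(2*(1/(2*M) + M)) = 1/(2*(M + 1/(2*M))))
1/(R(715, -329) - 13*9*(-89)) = 1/(-329/(1 + 2*(-329)²) - 13*9*(-89)) = 1/(-329/(1 + 2*108241) - 117*(-89)) = 1/(-329/(1 + 216482) + 10413) = 1/(-329/216483 + 10413) = 1/(2254237150/216483) = 216483/2254237150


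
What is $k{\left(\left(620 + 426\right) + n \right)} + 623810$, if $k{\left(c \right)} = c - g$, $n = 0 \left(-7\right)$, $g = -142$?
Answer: $624998$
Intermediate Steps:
$n = 0$
$k{\left(c \right)} = 142 + c$ ($k{\left(c \right)} = c - -142 = c + 142 = 142 + c$)
$k{\left(\left(620 + 426\right) + n \right)} + 623810 = \left(142 + \left(\left(620 + 426\right) + 0\right)\right) + 623810 = \left(142 + \left(1046 + 0\right)\right) + 623810 = \left(142 + 1046\right) + 623810 = 1188 + 623810 = 624998$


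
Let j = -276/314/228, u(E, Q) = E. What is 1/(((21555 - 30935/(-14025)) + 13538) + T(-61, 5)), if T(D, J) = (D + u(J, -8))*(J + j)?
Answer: 8367315/291311599336 ≈ 2.8723e-5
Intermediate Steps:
j = -23/5966 (j = -276*1/314*(1/228) = -138/157*1/228 = -23/5966 ≈ -0.0038552)
T(D, J) = (-23/5966 + J)*(D + J) (T(D, J) = (D + J)*(J - 23/5966) = (D + J)*(-23/5966 + J) = (-23/5966 + J)*(D + J))
1/(((21555 - 30935/(-14025)) + 13538) + T(-61, 5)) = 1/(((21555 - 30935/(-14025)) + 13538) + (5**2 - 23/5966*(-61) - 23/5966*5 - 61*5)) = 1/(((21555 - 30935*(-1/14025)) + 13538) + (25 + 1403/5966 - 115/5966 - 305)) = 1/(((21555 + 6187/2805) + 13538) - 834596/2983) = 1/((60467962/2805 + 13538) - 834596/2983) = 1/(98442052/2805 - 834596/2983) = 1/(291311599336/8367315) = 8367315/291311599336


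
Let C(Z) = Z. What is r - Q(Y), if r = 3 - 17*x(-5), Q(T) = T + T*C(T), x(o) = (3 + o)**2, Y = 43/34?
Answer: -78451/1156 ≈ -67.864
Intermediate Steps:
Y = 43/34 (Y = 43*(1/34) = 43/34 ≈ 1.2647)
Q(T) = T + T**2 (Q(T) = T + T*T = T + T**2)
r = -65 (r = 3 - 17*(3 - 5)**2 = 3 - 17*(-2)**2 = 3 - 17*4 = 3 - 68 = -65)
r - Q(Y) = -65 - 43*(1 + 43/34)/34 = -65 - 43*77/(34*34) = -65 - 1*3311/1156 = -65 - 3311/1156 = -78451/1156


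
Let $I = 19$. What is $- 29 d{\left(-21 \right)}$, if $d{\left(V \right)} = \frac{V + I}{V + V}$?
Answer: $- \frac{29}{21} \approx -1.381$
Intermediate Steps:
$d{\left(V \right)} = \frac{19 + V}{2 V}$ ($d{\left(V \right)} = \frac{V + 19}{V + V} = \frac{19 + V}{2 V}$)
$- 29 d{\left(-21 \right)} = - 29 \frac{19 - 21}{2 \left(-21\right)} = - 29 \cdot \frac{1}{2} \left(- \frac{1}{21}\right) \left(-2\right) = \left(-29\right) \frac{1}{21} = - \frac{29}{21}$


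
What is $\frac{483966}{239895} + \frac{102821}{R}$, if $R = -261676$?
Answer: $\frac{11330671469}{6974973780} \approx 1.6245$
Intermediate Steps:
$\frac{483966}{239895} + \frac{102821}{R} = \frac{483966}{239895} + \frac{102821}{-261676} = 483966 \cdot \frac{1}{239895} + 102821 \left(- \frac{1}{261676}\right) = \frac{53774}{26655} - \frac{102821}{261676} = \frac{11330671469}{6974973780}$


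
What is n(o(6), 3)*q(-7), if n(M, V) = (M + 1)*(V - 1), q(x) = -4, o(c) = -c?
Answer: 40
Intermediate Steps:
n(M, V) = (1 + M)*(-1 + V)
n(o(6), 3)*q(-7) = (-1 + 3 - (-1)*6 - 1*6*3)*(-4) = (-1 + 3 - 1*(-6) - 6*3)*(-4) = (-1 + 3 + 6 - 18)*(-4) = -10*(-4) = 40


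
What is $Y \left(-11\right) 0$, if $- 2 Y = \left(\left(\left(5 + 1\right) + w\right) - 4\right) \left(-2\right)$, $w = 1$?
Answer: $0$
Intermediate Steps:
$Y = 3$ ($Y = - \frac{\left(\left(\left(5 + 1\right) + 1\right) - 4\right) \left(-2\right)}{2} = - \frac{\left(\left(6 + 1\right) - 4\right) \left(-2\right)}{2} = - \frac{\left(7 - 4\right) \left(-2\right)}{2} = - \frac{3 \left(-2\right)}{2} = \left(- \frac{1}{2}\right) \left(-6\right) = 3$)
$Y \left(-11\right) 0 = 3 \left(-11\right) 0 = \left(-33\right) 0 = 0$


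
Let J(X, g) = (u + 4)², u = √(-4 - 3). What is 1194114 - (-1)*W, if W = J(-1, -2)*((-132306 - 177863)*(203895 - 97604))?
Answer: -296712364497 - 263745385432*I*√7 ≈ -2.9671e+11 - 6.978e+11*I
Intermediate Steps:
u = I*√7 (u = √(-7) = I*√7 ≈ 2.6458*I)
J(X, g) = (4 + I*√7)² (J(X, g) = (I*√7 + 4)² = (4 + I*√7)²)
W = -32968173179*(4 + I*√7)² (W = (4 + I*√7)²*((-132306 - 177863)*(203895 - 97604)) = (4 + I*√7)²*(-310169*106291) = (4 + I*√7)²*(-32968173179) = -32968173179*(4 + I*√7)² ≈ -2.9671e+11 - 6.978e+11*I)
1194114 - (-1)*W = 1194114 - (-1)*(-296713558611 - 263745385432*I*√7) = 1194114 - (296713558611 + 263745385432*I*√7) = 1194114 + (-296713558611 - 263745385432*I*√7) = -296712364497 - 263745385432*I*√7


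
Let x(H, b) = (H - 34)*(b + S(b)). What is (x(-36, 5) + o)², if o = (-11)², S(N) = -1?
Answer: 25281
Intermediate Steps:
o = 121
x(H, b) = (-1 + b)*(-34 + H) (x(H, b) = (H - 34)*(b - 1) = (-34 + H)*(-1 + b) = (-1 + b)*(-34 + H))
(x(-36, 5) + o)² = ((34 - 1*(-36) - 34*5 - 36*5) + 121)² = ((34 + 36 - 170 - 180) + 121)² = (-280 + 121)² = (-159)² = 25281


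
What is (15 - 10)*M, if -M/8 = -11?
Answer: 440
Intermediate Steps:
M = 88 (M = -8*(-11) = 88)
(15 - 10)*M = (15 - 10)*88 = 5*88 = 440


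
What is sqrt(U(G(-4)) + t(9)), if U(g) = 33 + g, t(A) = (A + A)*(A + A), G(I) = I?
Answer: sqrt(353) ≈ 18.788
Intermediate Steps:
t(A) = 4*A**2 (t(A) = (2*A)*(2*A) = 4*A**2)
sqrt(U(G(-4)) + t(9)) = sqrt((33 - 4) + 4*9**2) = sqrt(29 + 4*81) = sqrt(29 + 324) = sqrt(353)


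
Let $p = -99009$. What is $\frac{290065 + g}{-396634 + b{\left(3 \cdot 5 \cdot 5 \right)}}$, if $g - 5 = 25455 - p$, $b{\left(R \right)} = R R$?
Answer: $- \frac{414534}{391009} \approx -1.0602$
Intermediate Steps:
$b{\left(R \right)} = R^{2}$
$g = 124469$ ($g = 5 + \left(25455 - -99009\right) = 5 + \left(25455 + 99009\right) = 5 + 124464 = 124469$)
$\frac{290065 + g}{-396634 + b{\left(3 \cdot 5 \cdot 5 \right)}} = \frac{290065 + 124469}{-396634 + \left(3 \cdot 5 \cdot 5\right)^{2}} = \frac{414534}{-396634 + \left(15 \cdot 5\right)^{2}} = \frac{414534}{-396634 + 75^{2}} = \frac{414534}{-396634 + 5625} = \frac{414534}{-391009} = 414534 \left(- \frac{1}{391009}\right) = - \frac{414534}{391009}$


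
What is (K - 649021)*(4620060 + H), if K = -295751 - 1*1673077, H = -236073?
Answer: -11476615983963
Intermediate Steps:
K = -1968828 (K = -295751 - 1673077 = -1968828)
(K - 649021)*(4620060 + H) = (-1968828 - 649021)*(4620060 - 236073) = -2617849*4383987 = -11476615983963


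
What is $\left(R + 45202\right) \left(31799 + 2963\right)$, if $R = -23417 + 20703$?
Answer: $1476967856$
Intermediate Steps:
$R = -2714$
$\left(R + 45202\right) \left(31799 + 2963\right) = \left(-2714 + 45202\right) \left(31799 + 2963\right) = 42488 \cdot 34762 = 1476967856$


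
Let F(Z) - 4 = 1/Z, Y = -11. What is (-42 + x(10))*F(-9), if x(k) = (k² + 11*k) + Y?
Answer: 5495/9 ≈ 610.56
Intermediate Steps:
x(k) = -11 + k² + 11*k (x(k) = (k² + 11*k) - 11 = -11 + k² + 11*k)
F(Z) = 4 + 1/Z
(-42 + x(10))*F(-9) = (-42 + (-11 + 10² + 11*10))*(4 + 1/(-9)) = (-42 + (-11 + 100 + 110))*(4 - ⅑) = (-42 + 199)*(35/9) = 157*(35/9) = 5495/9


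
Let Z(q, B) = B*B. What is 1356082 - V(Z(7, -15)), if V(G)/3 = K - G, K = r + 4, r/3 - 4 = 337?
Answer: 1353676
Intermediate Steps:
r = 1023 (r = 12 + 3*337 = 12 + 1011 = 1023)
Z(q, B) = B²
K = 1027 (K = 1023 + 4 = 1027)
V(G) = 3081 - 3*G (V(G) = 3*(1027 - G) = 3081 - 3*G)
1356082 - V(Z(7, -15)) = 1356082 - (3081 - 3*(-15)²) = 1356082 - (3081 - 3*225) = 1356082 - (3081 - 675) = 1356082 - 1*2406 = 1356082 - 2406 = 1353676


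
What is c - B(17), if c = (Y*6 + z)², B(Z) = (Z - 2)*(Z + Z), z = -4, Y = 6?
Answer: 514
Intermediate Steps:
B(Z) = 2*Z*(-2 + Z) (B(Z) = (-2 + Z)*(2*Z) = 2*Z*(-2 + Z))
c = 1024 (c = (6*6 - 4)² = (36 - 4)² = 32² = 1024)
c - B(17) = 1024 - 2*17*(-2 + 17) = 1024 - 2*17*15 = 1024 - 1*510 = 1024 - 510 = 514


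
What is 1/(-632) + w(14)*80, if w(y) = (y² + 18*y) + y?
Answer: 23358719/632 ≈ 36960.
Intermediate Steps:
w(y) = y² + 19*y
1/(-632) + w(14)*80 = 1/(-632) + (14*(19 + 14))*80 = -1/632 + (14*33)*80 = -1/632 + 462*80 = -1/632 + 36960 = 23358719/632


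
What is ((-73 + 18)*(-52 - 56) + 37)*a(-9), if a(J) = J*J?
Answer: 484137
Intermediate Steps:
a(J) = J²
((-73 + 18)*(-52 - 56) + 37)*a(-9) = ((-73 + 18)*(-52 - 56) + 37)*(-9)² = (-55*(-108) + 37)*81 = (5940 + 37)*81 = 5977*81 = 484137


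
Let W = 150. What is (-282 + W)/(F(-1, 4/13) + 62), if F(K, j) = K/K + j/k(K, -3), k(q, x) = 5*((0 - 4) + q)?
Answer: -3900/1861 ≈ -2.0956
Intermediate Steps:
k(q, x) = -20 + 5*q (k(q, x) = 5*(-4 + q) = -20 + 5*q)
F(K, j) = 1 + j/(-20 + 5*K) (F(K, j) = K/K + j/(-20 + 5*K) = 1 + j/(-20 + 5*K))
(-282 + W)/(F(-1, 4/13) + 62) = (-282 + 150)/((-4 - 1 + (4/13)/5)/(-4 - 1) + 62) = -132/((-4 - 1 + (4*(1/13))/5)/(-5) + 62) = -132/(-(-4 - 1 + (1/5)*(4/13))/5 + 62) = -132/(-(-4 - 1 + 4/65)/5 + 62) = -132/(-1/5*(-321/65) + 62) = -132/(321/325 + 62) = -132/20471/325 = -132*325/20471 = -3900/1861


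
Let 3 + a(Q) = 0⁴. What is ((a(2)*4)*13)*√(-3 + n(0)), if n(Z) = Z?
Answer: -156*I*√3 ≈ -270.2*I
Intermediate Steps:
a(Q) = -3 (a(Q) = -3 + 0⁴ = -3 + 0 = -3)
((a(2)*4)*13)*√(-3 + n(0)) = (-3*4*13)*√(-3 + 0) = (-12*13)*√(-3) = -156*I*√3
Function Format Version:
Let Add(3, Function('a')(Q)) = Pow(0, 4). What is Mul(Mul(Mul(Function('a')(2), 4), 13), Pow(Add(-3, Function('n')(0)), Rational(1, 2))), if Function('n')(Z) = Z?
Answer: Mul(-156, I, Pow(3, Rational(1, 2))) ≈ Mul(-270.20, I)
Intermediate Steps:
Function('a')(Q) = -3 (Function('a')(Q) = Add(-3, Pow(0, 4)) = Add(-3, 0) = -3)
Mul(Mul(Mul(Function('a')(2), 4), 13), Pow(Add(-3, Function('n')(0)), Rational(1, 2))) = Mul(Mul(Mul(-3, 4), 13), Pow(Add(-3, 0), Rational(1, 2))) = Mul(Mul(-12, 13), Pow(-3, Rational(1, 2))) = Mul(-156, Mul(I, Pow(3, Rational(1, 2)))) = Mul(-156, I, Pow(3, Rational(1, 2)))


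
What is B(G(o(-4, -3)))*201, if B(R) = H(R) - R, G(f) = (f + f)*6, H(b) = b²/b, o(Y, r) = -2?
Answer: 0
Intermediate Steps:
H(b) = b
G(f) = 12*f (G(f) = (2*f)*6 = 12*f)
B(R) = 0 (B(R) = R - R = 0)
B(G(o(-4, -3)))*201 = 0*201 = 0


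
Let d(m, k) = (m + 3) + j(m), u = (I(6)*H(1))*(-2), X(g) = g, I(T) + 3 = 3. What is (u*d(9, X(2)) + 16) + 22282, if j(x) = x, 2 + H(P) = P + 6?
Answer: 22298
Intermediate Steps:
I(T) = 0 (I(T) = -3 + 3 = 0)
H(P) = 4 + P (H(P) = -2 + (P + 6) = -2 + (6 + P) = 4 + P)
u = 0 (u = (0*(4 + 1))*(-2) = (0*5)*(-2) = 0*(-2) = 0)
d(m, k) = 3 + 2*m (d(m, k) = (m + 3) + m = (3 + m) + m = 3 + 2*m)
(u*d(9, X(2)) + 16) + 22282 = (0*(3 + 2*9) + 16) + 22282 = (0*(3 + 18) + 16) + 22282 = (0*21 + 16) + 22282 = (0 + 16) + 22282 = 16 + 22282 = 22298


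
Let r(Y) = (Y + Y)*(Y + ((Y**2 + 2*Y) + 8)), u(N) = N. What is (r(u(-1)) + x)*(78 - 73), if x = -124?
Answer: -680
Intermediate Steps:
r(Y) = 2*Y*(8 + Y**2 + 3*Y) (r(Y) = (2*Y)*(Y + (8 + Y**2 + 2*Y)) = (2*Y)*(8 + Y**2 + 3*Y) = 2*Y*(8 + Y**2 + 3*Y))
(r(u(-1)) + x)*(78 - 73) = (2*(-1)*(8 + (-1)**2 + 3*(-1)) - 124)*(78 - 73) = (2*(-1)*(8 + 1 - 3) - 124)*5 = (2*(-1)*6 - 124)*5 = (-12 - 124)*5 = -136*5 = -680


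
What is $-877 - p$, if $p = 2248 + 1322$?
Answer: $-4447$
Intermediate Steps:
$p = 3570$
$-877 - p = -877 - 3570 = -4447$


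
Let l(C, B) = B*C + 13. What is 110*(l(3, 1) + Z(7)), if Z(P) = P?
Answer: 2530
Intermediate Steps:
l(C, B) = 13 + B*C
110*(l(3, 1) + Z(7)) = 110*((13 + 1*3) + 7) = 110*((13 + 3) + 7) = 110*(16 + 7) = 110*23 = 2530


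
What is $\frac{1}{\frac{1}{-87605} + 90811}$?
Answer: $\frac{87605}{7955497654} \approx 1.1012 \cdot 10^{-5}$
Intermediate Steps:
$\frac{1}{\frac{1}{-87605} + 90811} = \frac{1}{- \frac{1}{87605} + 90811} = \frac{1}{\frac{7955497654}{87605}} = \frac{87605}{7955497654}$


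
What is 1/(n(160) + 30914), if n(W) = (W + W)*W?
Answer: 1/82114 ≈ 1.2178e-5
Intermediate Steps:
n(W) = 2*W**2 (n(W) = (2*W)*W = 2*W**2)
1/(n(160) + 30914) = 1/(2*160**2 + 30914) = 1/(2*25600 + 30914) = 1/(51200 + 30914) = 1/82114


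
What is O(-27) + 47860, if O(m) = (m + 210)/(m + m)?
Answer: 861419/18 ≈ 47857.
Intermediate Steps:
O(m) = (210 + m)/(2*m) (O(m) = (210 + m)/((2*m)) = (210 + m)*(1/(2*m)) = (210 + m)/(2*m))
O(-27) + 47860 = (½)*(210 - 27)/(-27) + 47860 = (½)*(-1/27)*183 + 47860 = -61/18 + 47860 = 861419/18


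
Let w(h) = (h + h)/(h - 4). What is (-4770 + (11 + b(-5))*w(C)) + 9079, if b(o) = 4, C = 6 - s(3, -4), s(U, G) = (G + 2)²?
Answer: 4279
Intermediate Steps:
s(U, G) = (2 + G)²
C = 2 (C = 6 - (2 - 4)² = 6 - 1*(-2)² = 6 - 1*4 = 6 - 4 = 2)
w(h) = 2*h/(-4 + h) (w(h) = (2*h)/(-4 + h) = 2*h/(-4 + h))
(-4770 + (11 + b(-5))*w(C)) + 9079 = (-4770 + (11 + 4)*(2*2/(-4 + 2))) + 9079 = (-4770 + 15*(2*2/(-2))) + 9079 = (-4770 + 15*(2*2*(-½))) + 9079 = (-4770 + 15*(-2)) + 9079 = (-4770 - 30) + 9079 = -4800 + 9079 = 4279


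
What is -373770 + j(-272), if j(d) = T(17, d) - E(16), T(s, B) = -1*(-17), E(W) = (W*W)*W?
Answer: -377849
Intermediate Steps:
E(W) = W**3 (E(W) = W**2*W = W**3)
T(s, B) = 17
j(d) = -4079 (j(d) = 17 - 1*16**3 = 17 - 1*4096 = 17 - 4096 = -4079)
-373770 + j(-272) = -373770 - 4079 = -377849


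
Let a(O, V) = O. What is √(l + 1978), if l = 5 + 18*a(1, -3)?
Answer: √2001 ≈ 44.733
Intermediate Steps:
l = 23 (l = 5 + 18*1 = 5 + 18 = 23)
√(l + 1978) = √(23 + 1978) = √2001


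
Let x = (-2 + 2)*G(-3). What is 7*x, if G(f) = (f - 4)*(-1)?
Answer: 0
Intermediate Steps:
G(f) = 4 - f (G(f) = (-4 + f)*(-1) = 4 - f)
x = 0 (x = (-2 + 2)*(4 - 1*(-3)) = 0*(4 + 3) = 0*7 = 0)
7*x = 7*0 = 0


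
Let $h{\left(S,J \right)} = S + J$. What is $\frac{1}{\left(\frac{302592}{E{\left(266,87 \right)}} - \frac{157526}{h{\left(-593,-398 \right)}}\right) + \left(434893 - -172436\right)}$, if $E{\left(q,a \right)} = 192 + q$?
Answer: $\frac{226939}{138012643721} \approx 1.6443 \cdot 10^{-6}$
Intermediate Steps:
$h{\left(S,J \right)} = J + S$
$\frac{1}{\left(\frac{302592}{E{\left(266,87 \right)}} - \frac{157526}{h{\left(-593,-398 \right)}}\right) + \left(434893 - -172436\right)} = \frac{1}{\left(\frac{302592}{192 + 266} - \frac{157526}{-398 - 593}\right) + \left(434893 - -172436\right)} = \frac{1}{\left(\frac{302592}{458} - \frac{157526}{-991}\right) + \left(434893 + 172436\right)} = \frac{1}{\left(302592 \cdot \frac{1}{458} - - \frac{157526}{991}\right) + 607329} = \frac{1}{\left(\frac{151296}{229} + \frac{157526}{991}\right) + 607329} = \frac{1}{\frac{186007790}{226939} + 607329} = \frac{1}{\frac{138012643721}{226939}} = \frac{226939}{138012643721}$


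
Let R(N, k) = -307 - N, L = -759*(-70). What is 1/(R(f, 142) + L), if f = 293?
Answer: 1/52530 ≈ 1.9037e-5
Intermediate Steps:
L = 53130
1/(R(f, 142) + L) = 1/((-307 - 1*293) + 53130) = 1/((-307 - 293) + 53130) = 1/(-600 + 53130) = 1/52530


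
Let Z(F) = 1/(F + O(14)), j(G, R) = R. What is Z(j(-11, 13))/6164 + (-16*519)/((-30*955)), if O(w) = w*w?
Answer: 1782978759/6151517900 ≈ 0.28984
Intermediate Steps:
O(w) = w**2
Z(F) = 1/(196 + F) (Z(F) = 1/(F + 14**2) = 1/(F + 196) = 1/(196 + F))
Z(j(-11, 13))/6164 + (-16*519)/((-30*955)) = 1/((196 + 13)*6164) + (-16*519)/((-30*955)) = (1/6164)/209 - 8304/(-28650) = (1/209)*(1/6164) - 8304*(-1/28650) = 1/1288276 + 1384/4775 = 1782978759/6151517900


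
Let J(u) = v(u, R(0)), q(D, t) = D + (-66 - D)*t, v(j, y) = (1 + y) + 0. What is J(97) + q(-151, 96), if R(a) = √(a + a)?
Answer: 8010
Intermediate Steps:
R(a) = √2*√a (R(a) = √(2*a) = √2*√a)
v(j, y) = 1 + y
q(D, t) = D + t*(-66 - D)
J(u) = 1 (J(u) = 1 + √2*√0 = 1 + √2*0 = 1 + 0 = 1)
J(97) + q(-151, 96) = 1 + (-151 - 66*96 - 1*(-151)*96) = 1 + (-151 - 6336 + 14496) = 1 + 8009 = 8010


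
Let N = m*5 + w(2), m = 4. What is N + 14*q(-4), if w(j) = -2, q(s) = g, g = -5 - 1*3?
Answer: -94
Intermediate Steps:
g = -8 (g = -5 - 3 = -8)
q(s) = -8
N = 18 (N = 4*5 - 2 = 20 - 2 = 18)
N + 14*q(-4) = 18 + 14*(-8) = 18 - 112 = -94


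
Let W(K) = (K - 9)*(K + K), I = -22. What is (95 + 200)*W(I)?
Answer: 402380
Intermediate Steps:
W(K) = 2*K*(-9 + K) (W(K) = (-9 + K)*(2*K) = 2*K*(-9 + K))
(95 + 200)*W(I) = (95 + 200)*(2*(-22)*(-9 - 22)) = 295*(2*(-22)*(-31)) = 295*1364 = 402380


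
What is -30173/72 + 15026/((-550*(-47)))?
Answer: -35404099/84600 ≈ -418.49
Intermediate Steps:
-30173/72 + 15026/((-550*(-47))) = -30173*1/72 + 15026/25850 = -30173/72 + 15026*(1/25850) = -30173/72 + 683/1175 = -35404099/84600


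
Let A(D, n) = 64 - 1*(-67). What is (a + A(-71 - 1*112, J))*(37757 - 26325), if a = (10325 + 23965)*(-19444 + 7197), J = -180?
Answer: -4800862672568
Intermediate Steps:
a = -419949630 (a = 34290*(-12247) = -419949630)
A(D, n) = 131 (A(D, n) = 64 + 67 = 131)
(a + A(-71 - 1*112, J))*(37757 - 26325) = (-419949630 + 131)*(37757 - 26325) = -419949499*11432 = -4800862672568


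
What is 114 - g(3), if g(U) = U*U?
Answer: 105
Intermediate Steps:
g(U) = U²
114 - g(3) = 114 - 1*3² = 114 - 1*9 = 114 - 9 = 105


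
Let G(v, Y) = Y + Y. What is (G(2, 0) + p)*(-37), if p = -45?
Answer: 1665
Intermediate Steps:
G(v, Y) = 2*Y
(G(2, 0) + p)*(-37) = (2*0 - 45)*(-37) = (0 - 45)*(-37) = -45*(-37) = 1665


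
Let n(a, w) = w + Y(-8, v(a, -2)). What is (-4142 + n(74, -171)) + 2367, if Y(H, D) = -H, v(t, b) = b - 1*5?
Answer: -1938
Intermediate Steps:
v(t, b) = -5 + b (v(t, b) = b - 5 = -5 + b)
n(a, w) = 8 + w (n(a, w) = w - 1*(-8) = w + 8 = 8 + w)
(-4142 + n(74, -171)) + 2367 = (-4142 + (8 - 171)) + 2367 = (-4142 - 163) + 2367 = -4305 + 2367 = -1938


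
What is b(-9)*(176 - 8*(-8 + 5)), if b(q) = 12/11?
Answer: 2400/11 ≈ 218.18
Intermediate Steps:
b(q) = 12/11 (b(q) = 12*(1/11) = 12/11)
b(-9)*(176 - 8*(-8 + 5)) = 12*(176 - 8*(-8 + 5))/11 = 12*(176 - 8*(-3))/11 = 12*(176 + 24)/11 = (12/11)*200 = 2400/11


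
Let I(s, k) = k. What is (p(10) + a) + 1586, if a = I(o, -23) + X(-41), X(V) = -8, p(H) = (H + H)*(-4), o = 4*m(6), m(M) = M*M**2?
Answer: 1475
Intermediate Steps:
m(M) = M**3
o = 864 (o = 4*6**3 = 4*216 = 864)
p(H) = -8*H (p(H) = (2*H)*(-4) = -8*H)
a = -31 (a = -23 - 8 = -31)
(p(10) + a) + 1586 = (-8*10 - 31) + 1586 = (-80 - 31) + 1586 = -111 + 1586 = 1475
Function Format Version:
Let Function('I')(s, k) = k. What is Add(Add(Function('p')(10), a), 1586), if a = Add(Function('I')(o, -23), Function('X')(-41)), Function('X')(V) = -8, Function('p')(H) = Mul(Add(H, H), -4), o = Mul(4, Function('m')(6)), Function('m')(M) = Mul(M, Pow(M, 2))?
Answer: 1475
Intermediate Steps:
Function('m')(M) = Pow(M, 3)
o = 864 (o = Mul(4, Pow(6, 3)) = Mul(4, 216) = 864)
Function('p')(H) = Mul(-8, H) (Function('p')(H) = Mul(Mul(2, H), -4) = Mul(-8, H))
a = -31 (a = Add(-23, -8) = -31)
Add(Add(Function('p')(10), a), 1586) = Add(Add(Mul(-8, 10), -31), 1586) = Add(Add(-80, -31), 1586) = Add(-111, 1586) = 1475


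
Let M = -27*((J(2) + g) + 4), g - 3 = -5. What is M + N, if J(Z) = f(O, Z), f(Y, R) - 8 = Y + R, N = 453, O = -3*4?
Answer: 453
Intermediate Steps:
g = -2 (g = 3 - 5 = -2)
O = -12
f(Y, R) = 8 + R + Y (f(Y, R) = 8 + (Y + R) = 8 + (R + Y) = 8 + R + Y)
J(Z) = -4 + Z (J(Z) = 8 + Z - 12 = -4 + Z)
M = 0 (M = -27*(((-4 + 2) - 2) + 4) = -27*((-2 - 2) + 4) = -27*(-4 + 4) = -27*0 = 0)
M + N = 0 + 453 = 453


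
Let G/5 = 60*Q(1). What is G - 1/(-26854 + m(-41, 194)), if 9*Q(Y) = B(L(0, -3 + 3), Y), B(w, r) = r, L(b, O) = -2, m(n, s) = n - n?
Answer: 2685403/80562 ≈ 33.333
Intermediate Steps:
m(n, s) = 0
Q(Y) = Y/9
G = 100/3 (G = 5*(60*((⅑)*1)) = 5*(60*(⅑)) = 5*(20/3) = 100/3 ≈ 33.333)
G - 1/(-26854 + m(-41, 194)) = 100/3 - 1/(-26854 + 0) = 100/3 - 1/(-26854) = 100/3 - 1*(-1/26854) = 100/3 + 1/26854 = 2685403/80562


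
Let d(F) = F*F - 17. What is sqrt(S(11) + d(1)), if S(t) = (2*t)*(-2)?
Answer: 2*I*sqrt(15) ≈ 7.746*I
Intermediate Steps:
d(F) = -17 + F**2 (d(F) = F**2 - 17 = -17 + F**2)
S(t) = -4*t
sqrt(S(11) + d(1)) = sqrt(-4*11 + (-17 + 1**2)) = sqrt(-44 + (-17 + 1)) = sqrt(-44 - 16) = sqrt(-60) = 2*I*sqrt(15)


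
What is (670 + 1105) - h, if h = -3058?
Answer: 4833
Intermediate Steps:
(670 + 1105) - h = (670 + 1105) - 1*(-3058) = 1775 + 3058 = 4833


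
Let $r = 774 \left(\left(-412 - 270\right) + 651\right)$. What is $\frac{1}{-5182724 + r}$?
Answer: $- \frac{1}{5206718} \approx -1.9206 \cdot 10^{-7}$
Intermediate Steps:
$r = -23994$ ($r = 774 \left(-682 + 651\right) = 774 \left(-31\right) = -23994$)
$\frac{1}{-5182724 + r} = \frac{1}{-5182724 - 23994} = \frac{1}{-5206718} = - \frac{1}{5206718}$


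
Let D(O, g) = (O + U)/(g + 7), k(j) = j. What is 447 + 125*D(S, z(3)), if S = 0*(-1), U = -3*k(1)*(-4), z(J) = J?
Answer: 597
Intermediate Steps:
U = 12 (U = -3*1*(-4) = -3*(-4) = 12)
S = 0
D(O, g) = (12 + O)/(7 + g) (D(O, g) = (O + 12)/(g + 7) = (12 + O)/(7 + g))
447 + 125*D(S, z(3)) = 447 + 125*((12 + 0)/(7 + 3)) = 447 + 125*(12/10) = 447 + 125*((1/10)*12) = 447 + 125*(6/5) = 447 + 150 = 597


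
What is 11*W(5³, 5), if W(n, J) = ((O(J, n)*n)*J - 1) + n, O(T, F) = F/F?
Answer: 8239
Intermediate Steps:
O(T, F) = 1
W(n, J) = -1 + n + J*n (W(n, J) = ((1*n)*J - 1) + n = (n*J - 1) + n = (J*n - 1) + n = (-1 + J*n) + n = -1 + n + J*n)
11*W(5³, 5) = 11*(-1 + 5³ + 5*5³) = 11*(-1 + 125 + 5*125) = 11*(-1 + 125 + 625) = 11*749 = 8239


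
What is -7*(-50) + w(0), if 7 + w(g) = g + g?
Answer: 343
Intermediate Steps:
w(g) = -7 + 2*g (w(g) = -7 + (g + g) = -7 + 2*g)
-7*(-50) + w(0) = -7*(-50) + (-7 + 2*0) = 350 + (-7 + 0) = 350 - 7 = 343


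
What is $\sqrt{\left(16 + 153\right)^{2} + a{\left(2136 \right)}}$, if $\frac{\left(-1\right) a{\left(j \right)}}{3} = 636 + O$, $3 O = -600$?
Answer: $\sqrt{27253} \approx 165.08$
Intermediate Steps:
$O = -200$ ($O = \frac{1}{3} \left(-600\right) = -200$)
$a{\left(j \right)} = -1308$ ($a{\left(j \right)} = - 3 \left(636 - 200\right) = \left(-3\right) 436 = -1308$)
$\sqrt{\left(16 + 153\right)^{2} + a{\left(2136 \right)}} = \sqrt{\left(16 + 153\right)^{2} - 1308} = \sqrt{169^{2} - 1308} = \sqrt{28561 - 1308} = \sqrt{27253}$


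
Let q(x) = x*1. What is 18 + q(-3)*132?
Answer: -378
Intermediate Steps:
q(x) = x
18 + q(-3)*132 = 18 - 3*132 = 18 - 396 = -378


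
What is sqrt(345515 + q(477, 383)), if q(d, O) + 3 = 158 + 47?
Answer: 3*sqrt(38413) ≈ 587.98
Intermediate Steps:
q(d, O) = 202 (q(d, O) = -3 + (158 + 47) = -3 + 205 = 202)
sqrt(345515 + q(477, 383)) = sqrt(345515 + 202) = sqrt(345717) = 3*sqrt(38413)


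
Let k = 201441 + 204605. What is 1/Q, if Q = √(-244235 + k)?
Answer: √17979/53937 ≈ 0.0024860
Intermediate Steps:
k = 406046
Q = 3*√17979 (Q = √(-244235 + 406046) = √161811 = 3*√17979 ≈ 402.26)
1/Q = 1/(3*√17979) = √17979/53937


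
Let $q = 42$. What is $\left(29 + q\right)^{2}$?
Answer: $5041$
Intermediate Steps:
$\left(29 + q\right)^{2} = \left(29 + 42\right)^{2} = 71^{2} = 5041$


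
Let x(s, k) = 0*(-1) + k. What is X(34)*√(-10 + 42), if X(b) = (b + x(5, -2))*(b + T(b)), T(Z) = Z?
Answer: 8704*√2 ≈ 12309.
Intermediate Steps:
x(s, k) = k (x(s, k) = 0 + k = k)
X(b) = 2*b*(-2 + b) (X(b) = (b - 2)*(b + b) = (-2 + b)*(2*b) = 2*b*(-2 + b))
X(34)*√(-10 + 42) = (2*34*(-2 + 34))*√(-10 + 42) = (2*34*32)*√32 = 2176*(4*√2) = 8704*√2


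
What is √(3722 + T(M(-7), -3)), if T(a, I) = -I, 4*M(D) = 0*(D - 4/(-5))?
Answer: 5*√149 ≈ 61.033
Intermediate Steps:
M(D) = 0 (M(D) = (0*(D - 4/(-5)))/4 = (0*(D - 4*(-⅕)))/4 = (0*(D + ⅘))/4 = (0*(⅘ + D))/4 = (¼)*0 = 0)
√(3722 + T(M(-7), -3)) = √(3722 - 1*(-3)) = √(3722 + 3) = √3725 = 5*√149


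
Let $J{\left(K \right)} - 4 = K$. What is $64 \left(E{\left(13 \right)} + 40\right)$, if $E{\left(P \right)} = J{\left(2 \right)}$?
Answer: $2944$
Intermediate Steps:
$J{\left(K \right)} = 4 + K$
$E{\left(P \right)} = 6$ ($E{\left(P \right)} = 4 + 2 = 6$)
$64 \left(E{\left(13 \right)} + 40\right) = 64 \left(6 + 40\right) = 64 \cdot 46 = 2944$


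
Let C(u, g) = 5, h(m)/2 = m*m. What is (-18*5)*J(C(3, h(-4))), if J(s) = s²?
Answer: -2250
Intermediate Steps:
h(m) = 2*m² (h(m) = 2*(m*m) = 2*m²)
(-18*5)*J(C(3, h(-4))) = -18*5*5² = -90*25 = -2250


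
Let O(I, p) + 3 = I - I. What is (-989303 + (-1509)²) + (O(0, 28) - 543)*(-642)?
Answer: 1638310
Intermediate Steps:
O(I, p) = -3 (O(I, p) = -3 + (I - I) = -3 + 0 = -3)
(-989303 + (-1509)²) + (O(0, 28) - 543)*(-642) = (-989303 + (-1509)²) + (-3 - 543)*(-642) = (-989303 + 2277081) - 546*(-642) = 1287778 + 350532 = 1638310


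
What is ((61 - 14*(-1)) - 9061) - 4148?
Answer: -13134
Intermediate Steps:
((61 - 14*(-1)) - 9061) - 4148 = ((61 + 14) - 9061) - 4148 = (75 - 9061) - 4148 = -8986 - 4148 = -13134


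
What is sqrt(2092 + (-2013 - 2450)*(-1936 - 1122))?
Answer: sqrt(13649946) ≈ 3694.6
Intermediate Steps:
sqrt(2092 + (-2013 - 2450)*(-1936 - 1122)) = sqrt(2092 - 4463*(-3058)) = sqrt(2092 + 13647854) = sqrt(13649946)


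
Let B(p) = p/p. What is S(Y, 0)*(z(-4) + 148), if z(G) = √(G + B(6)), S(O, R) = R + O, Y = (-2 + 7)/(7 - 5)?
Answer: 370 + 5*I*√3/2 ≈ 370.0 + 4.3301*I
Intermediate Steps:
B(p) = 1
Y = 5/2 ≈ 2.5000
S(O, R) = O + R
z(G) = √(1 + G) (z(G) = √(G + 1) = √(1 + G))
S(Y, 0)*(z(-4) + 148) = (5/2 + 0)*(√(1 - 4) + 148) = 5*(√(-3) + 148)/2 = 5*(I*√3 + 148)/2 = 5*(148 + I*√3)/2 = 370 + 5*I*√3/2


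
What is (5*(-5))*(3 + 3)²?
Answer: -900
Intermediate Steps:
(5*(-5))*(3 + 3)² = -25*6² = -25*36 = -900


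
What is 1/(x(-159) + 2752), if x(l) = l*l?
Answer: 1/28033 ≈ 3.5672e-5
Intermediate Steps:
x(l) = l**2
1/(x(-159) + 2752) = 1/((-159)**2 + 2752) = 1/(25281 + 2752) = 1/28033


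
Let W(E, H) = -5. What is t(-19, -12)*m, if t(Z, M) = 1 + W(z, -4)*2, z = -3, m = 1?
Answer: -9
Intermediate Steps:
t(Z, M) = -9 (t(Z, M) = 1 - 5*2 = 1 - 10 = -9)
t(-19, -12)*m = -9*1 = -9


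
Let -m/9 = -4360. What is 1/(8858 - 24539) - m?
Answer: -615322441/15681 ≈ -39240.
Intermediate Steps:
m = 39240 (m = -9*(-4360) = 39240)
1/(8858 - 24539) - m = 1/(8858 - 24539) - 1*39240 = 1/(-15681) - 39240 = -1/15681 - 39240 = -615322441/15681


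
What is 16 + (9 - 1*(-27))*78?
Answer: 2824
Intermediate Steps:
16 + (9 - 1*(-27))*78 = 16 + (9 + 27)*78 = 16 + 36*78 = 16 + 2808 = 2824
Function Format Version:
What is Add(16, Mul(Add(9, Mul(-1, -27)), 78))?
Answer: 2824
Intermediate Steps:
Add(16, Mul(Add(9, Mul(-1, -27)), 78)) = Add(16, Mul(Add(9, 27), 78)) = Add(16, Mul(36, 78)) = Add(16, 2808) = 2824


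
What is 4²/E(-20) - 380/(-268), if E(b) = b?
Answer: 207/335 ≈ 0.61791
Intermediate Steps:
4²/E(-20) - 380/(-268) = 4²/(-20) - 380/(-268) = 16*(-1/20) - 380*(-1/268) = -⅘ + 95/67 = 207/335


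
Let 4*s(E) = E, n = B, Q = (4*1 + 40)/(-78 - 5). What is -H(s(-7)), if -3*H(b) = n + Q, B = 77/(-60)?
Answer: -9031/14940 ≈ -0.60448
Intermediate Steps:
B = -77/60 (B = 77*(-1/60) = -77/60 ≈ -1.2833)
Q = -44/83 (Q = (4 + 40)/(-83) = 44*(-1/83) = -44/83 ≈ -0.53012)
n = -77/60 ≈ -1.2833
s(E) = E/4
H(b) = 9031/14940 (H(b) = -(-77/60 - 44/83)/3 = -⅓*(-9031/4980) = 9031/14940)
-H(s(-7)) = -1*9031/14940 = -9031/14940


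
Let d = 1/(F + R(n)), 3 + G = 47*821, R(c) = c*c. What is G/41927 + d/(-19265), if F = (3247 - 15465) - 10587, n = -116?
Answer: 6949305827167/7551408450595 ≈ 0.92027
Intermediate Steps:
R(c) = c**2
F = -22805 (F = -12218 - 10587 = -22805)
G = 38584 (G = -3 + 47*821 = -3 + 38587 = 38584)
d = -1/9349 (d = 1/(-22805 + (-116)**2) = 1/(-22805 + 13456) = 1/(-9349) = -1/9349 ≈ -0.00010696)
G/41927 + d/(-19265) = 38584/41927 - 1/9349/(-19265) = 38584*(1/41927) - 1/9349*(-1/19265) = 38584/41927 + 1/180108485 = 6949305827167/7551408450595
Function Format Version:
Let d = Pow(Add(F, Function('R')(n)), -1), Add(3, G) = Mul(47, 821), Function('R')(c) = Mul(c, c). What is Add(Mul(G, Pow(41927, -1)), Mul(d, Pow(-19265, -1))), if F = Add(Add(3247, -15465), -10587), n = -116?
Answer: Rational(6949305827167, 7551408450595) ≈ 0.92027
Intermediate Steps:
Function('R')(c) = Pow(c, 2)
F = -22805 (F = Add(-12218, -10587) = -22805)
G = 38584 (G = Add(-3, Mul(47, 821)) = Add(-3, 38587) = 38584)
d = Rational(-1, 9349) (d = Pow(Add(-22805, Pow(-116, 2)), -1) = Pow(Add(-22805, 13456), -1) = Pow(-9349, -1) = Rational(-1, 9349) ≈ -0.00010696)
Add(Mul(G, Pow(41927, -1)), Mul(d, Pow(-19265, -1))) = Add(Mul(38584, Pow(41927, -1)), Mul(Rational(-1, 9349), Pow(-19265, -1))) = Add(Mul(38584, Rational(1, 41927)), Mul(Rational(-1, 9349), Rational(-1, 19265))) = Add(Rational(38584, 41927), Rational(1, 180108485)) = Rational(6949305827167, 7551408450595)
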